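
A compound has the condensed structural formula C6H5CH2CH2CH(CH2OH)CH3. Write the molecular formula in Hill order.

C11H16O

Element totals:
  C: 11
  H: 16
  O: 1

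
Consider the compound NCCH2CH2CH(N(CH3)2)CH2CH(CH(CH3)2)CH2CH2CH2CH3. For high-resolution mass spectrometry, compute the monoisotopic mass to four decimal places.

238.2409

Atom tally by fragment:
  NCCH2 → C:2 H:2 N:1
  CH2 → C:1 H:2
  CH(N(CH3)2) → C:3 H:7 N:1
  CH2 → C:1 H:2
  CH(CH(CH3)2) → C:4 H:8
  CH2 → C:1 H:2
  CH2 → C:1 H:2
  CH2 → C:1 H:2
  CH3 → C:1 H:3
Element totals:
  C: 15
  H: 30
  N: 2
Molecular formula: C15H30N2.
  M = 15(12.0) + 30(1.007825) + 2(14.003074)
    = 180.000000 + 30.234750 + 28.006148 = 238.240898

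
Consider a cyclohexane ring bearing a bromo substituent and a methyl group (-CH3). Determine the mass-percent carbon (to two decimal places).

47.48%

Atom tally by fragment:
  cyclohexane ring core → C:6 H:12
  (− 2 ring H displaced by substituents)
  + Br → Br:1
  + CH3 → C:1 H:3
Element totals:
  C: 7
  H: 13
  Br: 1
Molecular formula: C7H13Br.
Molar mass = 177.085 g/mol.
Mass from C: 7 × 12.011 = 84.077 g/mol.
%C = 84.077 / 177.085 × 100 = 47.48%.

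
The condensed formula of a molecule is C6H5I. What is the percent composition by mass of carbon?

35.32%

Element totals:
  C: 6
  H: 5
  I: 1
Molecular formula: C6H5I.
Molar mass = 204.010 g/mol.
Mass from C: 6 × 12.011 = 72.066 g/mol.
%C = 72.066 / 204.010 × 100 = 35.32%.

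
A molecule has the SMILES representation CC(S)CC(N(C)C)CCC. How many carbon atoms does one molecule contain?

Atom tally by fragment:
  CH3 → C:1 H:3
  CH(SH) → C:1 H:2 S:1
  CH2 → C:1 H:2
  CH(N(CH3)2) → C:3 H:7 N:1
  CH2 → C:1 H:2
  CH2 → C:1 H:2
  CH3 → C:1 H:3
Element totals:
  C: 9
  H: 21
  N: 1
  S: 1

9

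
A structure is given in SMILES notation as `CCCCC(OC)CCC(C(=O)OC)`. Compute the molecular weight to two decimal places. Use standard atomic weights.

202.29 g/mol

Atom tally by fragment:
  CH3 → C:1 H:3
  CH2 → C:1 H:2
  CH2 → C:1 H:2
  CH2 → C:1 H:2
  CH(OCH3) → C:2 H:4 O:1
  CH2 → C:1 H:2
  CH2 → C:1 H:2
  CH2COOCH3 → C:3 H:5 O:2
Element totals:
  C: 11
  H: 22
  O: 3
Molecular formula: C11H22O3.
  M = 11(12.011) + 22(1.008) + 3(15.999)
    = 132.121 + 22.176 + 47.997 = 202.294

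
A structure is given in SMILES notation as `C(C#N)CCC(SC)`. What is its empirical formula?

C6H11NS

Atom tally by fragment:
  NCCH2 → C:2 H:2 N:1
  CH2 → C:1 H:2
  CH2 → C:1 H:2
  CH2SCH3 → C:2 H:5 S:1
Element totals:
  C: 6
  H: 11
  N: 1
  S: 1
Molecular formula: C6H11NS.
gcd of subscripts (6, 11, 1, 1) = 1, so the empirical formula equals the molecular formula.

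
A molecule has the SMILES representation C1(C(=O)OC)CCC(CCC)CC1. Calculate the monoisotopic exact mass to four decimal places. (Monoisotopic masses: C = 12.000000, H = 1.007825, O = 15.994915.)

Atom tally by fragment:
  cyclohexane ring core → C:6 H:12
  (− 2 ring H displaced by substituents)
  + COOCH3 → C:2 H:3 O:2
  + CH2CH2CH3 → C:3 H:7
Element totals:
  C: 11
  H: 20
  O: 2
Molecular formula: C11H20O2.
  M = 11(12.0) + 20(1.007825) + 2(15.994915)
    = 132.000000 + 20.156500 + 31.989830 = 184.146330

184.1463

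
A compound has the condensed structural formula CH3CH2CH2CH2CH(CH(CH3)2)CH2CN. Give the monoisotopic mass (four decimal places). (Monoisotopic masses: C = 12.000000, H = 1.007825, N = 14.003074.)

Element totals:
  C: 10
  H: 19
  N: 1
Molecular formula: C10H19N.
  M = 10(12.0) + 19(1.007825) + 14.003074
    = 120.000000 + 19.148675 + 14.003074 = 153.151749

153.1517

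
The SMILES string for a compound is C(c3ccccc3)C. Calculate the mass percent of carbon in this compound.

Atom tally by fragment:
  C6H5CH2 → C:7 H:7
  CH3 → C:1 H:3
Element totals:
  C: 8
  H: 10
Molecular formula: C8H10.
Molar mass = 106.168 g/mol.
Mass from C: 8 × 12.011 = 96.088 g/mol.
%C = 96.088 / 106.168 × 100 = 90.51%.

90.51%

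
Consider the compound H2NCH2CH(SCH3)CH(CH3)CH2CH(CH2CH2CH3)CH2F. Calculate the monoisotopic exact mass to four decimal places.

Element totals:
  C: 11
  H: 24
  F: 1
  N: 1
  S: 1
Molecular formula: C11H24FNS.
  M = 11(12.0) + 24(1.007825) + 18.998403 + 14.003074 + 31.972071
    = 132.000000 + 24.187800 + 18.998403 + 14.003074 + 31.972071 = 221.161348

221.1613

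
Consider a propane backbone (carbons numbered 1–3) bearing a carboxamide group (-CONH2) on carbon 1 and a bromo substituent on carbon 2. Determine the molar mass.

166.02 g/mol

Atom tally by fragment:
  H2NOCCH2 → C:2 H:4 O:1 N:1
  CH(Br) → C:1 H:1 Br:1
  CH3 → C:1 H:3
Element totals:
  C: 4
  H: 8
  Br: 1
  N: 1
  O: 1
Molecular formula: C4H8BrNO.
  M = 4(12.011) + 8(1.008) + 79.904 + 14.007 + 15.999
    = 48.044 + 8.064 + 79.904 + 14.007 + 15.999 = 166.018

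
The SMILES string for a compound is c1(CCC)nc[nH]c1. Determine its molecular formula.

Atom tally by fragment:
  imidazole ring core → C:3 H:4 N:2
  (− 1 ring H displaced by substituents)
  + CH2CH2CH3 → C:3 H:7
Element totals:
  C: 6
  H: 10
  N: 2

C6H10N2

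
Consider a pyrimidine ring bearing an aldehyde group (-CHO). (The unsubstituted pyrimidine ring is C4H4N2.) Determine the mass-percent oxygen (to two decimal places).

Atom tally by fragment:
  pyrimidine ring core → C:4 H:4 N:2
  (− 1 ring H displaced by substituents)
  + CHO → C:1 H:1 O:1
Element totals:
  C: 5
  H: 4
  N: 2
  O: 1
Molecular formula: C5H4N2O.
Molar mass = 108.100 g/mol.
Mass from O: 1 × 15.999 = 15.999 g/mol.
%O = 15.999 / 108.100 × 100 = 14.80%.

14.80%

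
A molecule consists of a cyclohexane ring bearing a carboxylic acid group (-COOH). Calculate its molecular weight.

Atom tally by fragment:
  cyclohexane ring core → C:6 H:12
  (− 1 ring H displaced by substituents)
  + COOH → C:1 H:1 O:2
Element totals:
  C: 7
  H: 12
  O: 2
Molecular formula: C7H12O2.
  M = 7(12.011) + 12(1.008) + 2(15.999)
    = 84.077 + 12.096 + 31.998 = 128.171

128.17 g/mol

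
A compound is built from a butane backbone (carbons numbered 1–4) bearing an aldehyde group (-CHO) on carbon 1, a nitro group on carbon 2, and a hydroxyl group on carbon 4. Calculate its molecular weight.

147.13 g/mol

Atom tally by fragment:
  OHCCH2 → C:2 H:3 O:1
  CH(NO2) → C:1 H:1 N:1 O:2
  CH2 → C:1 H:2
  CH2OH → C:1 H:3 O:1
Element totals:
  C: 5
  H: 9
  N: 1
  O: 4
Molecular formula: C5H9NO4.
  M = 5(12.011) + 9(1.008) + 14.007 + 4(15.999)
    = 60.055 + 9.072 + 14.007 + 63.996 = 147.130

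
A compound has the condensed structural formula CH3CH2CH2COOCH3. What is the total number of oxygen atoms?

2

Element totals:
  C: 5
  H: 10
  O: 2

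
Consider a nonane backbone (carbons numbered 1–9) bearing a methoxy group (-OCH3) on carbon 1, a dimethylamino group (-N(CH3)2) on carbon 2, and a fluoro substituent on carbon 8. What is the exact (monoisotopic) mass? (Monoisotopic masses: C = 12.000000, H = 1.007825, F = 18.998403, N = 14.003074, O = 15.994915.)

219.1998

Atom tally by fragment:
  CH3OCH2 → C:2 H:5 O:1
  CH(N(CH3)2) → C:3 H:7 N:1
  CH2 → C:1 H:2
  CH2 → C:1 H:2
  CH2 → C:1 H:2
  CH2 → C:1 H:2
  CH2 → C:1 H:2
  CH(F) → C:1 H:1 F:1
  CH3 → C:1 H:3
Element totals:
  C: 12
  H: 26
  F: 1
  N: 1
  O: 1
Molecular formula: C12H26FNO.
  M = 12(12.0) + 26(1.007825) + 18.998403 + 14.003074 + 15.994915
    = 144.000000 + 26.203450 + 18.998403 + 14.003074 + 15.994915 = 219.199842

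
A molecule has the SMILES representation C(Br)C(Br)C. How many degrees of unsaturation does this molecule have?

Atom tally by fragment:
  BrCH2 → C:1 H:2 Br:1
  CH(Br) → C:1 H:1 Br:1
  CH3 → C:1 H:3
Element totals:
  C: 3
  H: 6
  Br: 2
Molecular formula: C3H6Br2.
DoU = (2C + 2 + N − H − X) / 2 = (2·3 + 2 + 0 − 6 − 2) / 2 = 0.

0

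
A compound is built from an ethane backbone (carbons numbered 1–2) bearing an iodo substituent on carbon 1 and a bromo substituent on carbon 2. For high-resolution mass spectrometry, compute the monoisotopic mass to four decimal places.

233.8541

Atom tally by fragment:
  ICH2 → C:1 H:2 I:1
  CH2Br → C:1 H:2 Br:1
Element totals:
  C: 2
  H: 4
  Br: 1
  I: 1
Molecular formula: C2H4BrI.
  M = 2(12.0) + 4(1.007825) + 78.918338 + 126.904472
    = 24.000000 + 4.031300 + 78.918338 + 126.904472 = 233.854110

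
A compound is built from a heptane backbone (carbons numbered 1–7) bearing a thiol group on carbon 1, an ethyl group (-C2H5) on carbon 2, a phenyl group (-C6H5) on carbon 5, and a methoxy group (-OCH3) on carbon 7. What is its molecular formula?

C16H26OS

Atom tally by fragment:
  HSCH2 → C:1 H:3 S:1
  CH(C2H5) → C:3 H:6
  CH2 → C:1 H:2
  CH2 → C:1 H:2
  CH(C6H5) → C:7 H:6
  CH2 → C:1 H:2
  CH2OCH3 → C:2 H:5 O:1
Element totals:
  C: 16
  H: 26
  O: 1
  S: 1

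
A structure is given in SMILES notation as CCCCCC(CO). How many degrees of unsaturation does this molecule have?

0

Atom tally by fragment:
  CH3 → C:1 H:3
  CH2 → C:1 H:2
  CH2 → C:1 H:2
  CH2 → C:1 H:2
  CH2 → C:1 H:2
  CH2CH2OH → C:2 H:5 O:1
Element totals:
  C: 7
  H: 16
  O: 1
Molecular formula: C7H16O.
DoU = (2C + 2 + N − H − X) / 2 = (2·7 + 2 + 0 − 16 − 0) / 2 = 0.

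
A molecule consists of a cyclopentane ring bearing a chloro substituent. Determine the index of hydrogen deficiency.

1

Atom tally by fragment:
  cyclopentane ring core → C:5 H:10
  (− 1 ring H displaced by substituents)
  + Cl → Cl:1
Element totals:
  C: 5
  H: 9
  Cl: 1
Molecular formula: C5H9Cl.
DoU = (2C + 2 + N − H − X) / 2 = (2·5 + 2 + 0 − 9 − 1) / 2 = 1.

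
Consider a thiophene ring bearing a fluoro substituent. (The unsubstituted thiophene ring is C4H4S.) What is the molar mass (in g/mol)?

Atom tally by fragment:
  thiophene ring core → C:4 H:4 S:1
  (− 1 ring H displaced by substituents)
  + F → F:1
Element totals:
  C: 4
  H: 3
  F: 1
  S: 1
Molecular formula: C4H3FS.
  M = 4(12.011) + 3(1.008) + 18.998 + 32.06
    = 48.044 + 3.024 + 18.998 + 32.060 = 102.126

102.13 g/mol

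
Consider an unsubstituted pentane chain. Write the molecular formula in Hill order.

C5H12

Atom tally by fragment:
  CH3 → C:1 H:3
  CH2 → C:1 H:2
  CH2 → C:1 H:2
  CH2 → C:1 H:2
  CH3 → C:1 H:3
Element totals:
  C: 5
  H: 12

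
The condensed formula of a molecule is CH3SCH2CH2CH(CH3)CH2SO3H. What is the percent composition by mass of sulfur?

Element totals:
  C: 6
  H: 14
  O: 3
  S: 2
Molecular formula: C6H14O3S2.
Molar mass = 198.295 g/mol.
Mass from S: 2 × 32.06 = 64.120 g/mol.
%S = 64.120 / 198.295 × 100 = 32.34%.

32.34%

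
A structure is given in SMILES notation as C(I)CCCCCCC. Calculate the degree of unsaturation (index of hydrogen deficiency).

Atom tally by fragment:
  ICH2 → C:1 H:2 I:1
  CH2 → C:1 H:2
  CH2 → C:1 H:2
  CH2 → C:1 H:2
  CH2 → C:1 H:2
  CH2 → C:1 H:2
  CH2 → C:1 H:2
  CH3 → C:1 H:3
Element totals:
  C: 8
  H: 17
  I: 1
Molecular formula: C8H17I.
DoU = (2C + 2 + N − H − X) / 2 = (2·8 + 2 + 0 − 17 − 1) / 2 = 0.

0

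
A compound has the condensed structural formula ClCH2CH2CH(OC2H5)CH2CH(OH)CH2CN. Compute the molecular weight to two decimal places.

205.68 g/mol

Element totals:
  C: 9
  H: 16
  Cl: 1
  N: 1
  O: 2
Molecular formula: C9H16ClNO2.
  M = 9(12.011) + 16(1.008) + 35.45 + 14.007 + 2(15.999)
    = 108.099 + 16.128 + 35.450 + 14.007 + 31.998 = 205.682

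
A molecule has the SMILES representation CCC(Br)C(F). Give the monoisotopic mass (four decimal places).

Atom tally by fragment:
  CH3 → C:1 H:3
  CH2 → C:1 H:2
  CH(Br) → C:1 H:1 Br:1
  CH2F → C:1 H:2 F:1
Element totals:
  C: 4
  H: 8
  Br: 1
  F: 1
Molecular formula: C4H8BrF.
  M = 4(12.0) + 8(1.007825) + 78.918338 + 18.998403
    = 48.000000 + 8.062600 + 78.918338 + 18.998403 = 153.979341

153.9793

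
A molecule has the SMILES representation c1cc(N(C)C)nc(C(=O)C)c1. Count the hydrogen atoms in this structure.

12

Atom tally by fragment:
  pyridine ring core → C:5 H:5 N:1
  (− 2 ring H displaced by substituents)
  + N(CH3)2 → N:1 C:2 H:6
  + COCH3 → C:2 H:3 O:1
Element totals:
  C: 9
  H: 12
  N: 2
  O: 1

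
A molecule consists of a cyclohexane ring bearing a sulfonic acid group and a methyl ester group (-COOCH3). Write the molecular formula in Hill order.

Atom tally by fragment:
  cyclohexane ring core → C:6 H:12
  (− 2 ring H displaced by substituents)
  + SO3H → S:1 O:3 H:1
  + COOCH3 → C:2 H:3 O:2
Element totals:
  C: 8
  H: 14
  O: 5
  S: 1

C8H14O5S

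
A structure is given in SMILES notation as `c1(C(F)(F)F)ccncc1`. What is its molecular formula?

C6H4F3N

Atom tally by fragment:
  pyridine ring core → C:5 H:5 N:1
  (− 1 ring H displaced by substituents)
  + CF3 → C:1 F:3
Element totals:
  C: 6
  H: 4
  F: 3
  N: 1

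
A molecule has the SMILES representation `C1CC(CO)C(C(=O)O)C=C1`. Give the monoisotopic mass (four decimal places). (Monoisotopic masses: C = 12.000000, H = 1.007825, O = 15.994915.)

Atom tally by fragment:
  cyclohexene ring core → C:6 H:10
  (− 2 ring H displaced by substituents)
  + CH2OH → C:1 H:3 O:1
  + COOH → C:1 H:1 O:2
Element totals:
  C: 8
  H: 12
  O: 3
Molecular formula: C8H12O3.
  M = 8(12.0) + 12(1.007825) + 3(15.994915)
    = 96.000000 + 12.093900 + 47.984745 = 156.078645

156.0786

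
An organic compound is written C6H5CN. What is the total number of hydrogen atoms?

5

Element totals:
  C: 7
  H: 5
  N: 1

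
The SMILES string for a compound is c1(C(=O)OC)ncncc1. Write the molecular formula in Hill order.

C6H6N2O2

Atom tally by fragment:
  pyrimidine ring core → C:4 H:4 N:2
  (− 1 ring H displaced by substituents)
  + COOCH3 → C:2 H:3 O:2
Element totals:
  C: 6
  H: 6
  N: 2
  O: 2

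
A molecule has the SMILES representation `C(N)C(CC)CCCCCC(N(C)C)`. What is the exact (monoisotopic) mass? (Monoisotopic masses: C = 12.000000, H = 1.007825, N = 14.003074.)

200.2252

Atom tally by fragment:
  H2NCH2 → C:1 H:4 N:1
  CH(C2H5) → C:3 H:6
  CH2 → C:1 H:2
  CH2 → C:1 H:2
  CH2 → C:1 H:2
  CH2 → C:1 H:2
  CH2 → C:1 H:2
  CH2N(CH3)2 → C:3 H:8 N:1
Element totals:
  C: 12
  H: 28
  N: 2
Molecular formula: C12H28N2.
  M = 12(12.0) + 28(1.007825) + 2(14.003074)
    = 144.000000 + 28.219100 + 28.006148 = 200.225248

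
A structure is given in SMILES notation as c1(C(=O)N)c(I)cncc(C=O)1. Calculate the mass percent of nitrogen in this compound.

10.15%

Atom tally by fragment:
  pyridine ring core → C:5 H:5 N:1
  (− 3 ring H displaced by substituents)
  + CONH2 → C:1 H:2 O:1 N:1
  + I → I:1
  + CHO → C:1 H:1 O:1
Element totals:
  C: 7
  H: 5
  I: 1
  N: 2
  O: 2
Molecular formula: C7H5IN2O2.
Molar mass = 276.033 g/mol.
Mass from N: 2 × 14.007 = 28.014 g/mol.
%N = 28.014 / 276.033 × 100 = 10.15%.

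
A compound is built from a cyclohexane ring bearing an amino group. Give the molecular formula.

C6H13N

Atom tally by fragment:
  cyclohexane ring core → C:6 H:12
  (− 1 ring H displaced by substituents)
  + NH2 → N:1 H:2
Element totals:
  C: 6
  H: 13
  N: 1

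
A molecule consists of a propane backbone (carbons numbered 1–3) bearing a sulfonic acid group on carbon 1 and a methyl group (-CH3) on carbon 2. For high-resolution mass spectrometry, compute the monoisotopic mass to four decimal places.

138.0351

Atom tally by fragment:
  HO3SCH2 → C:1 H:3 S:1 O:3
  CH(CH3) → C:2 H:4
  CH3 → C:1 H:3
Element totals:
  C: 4
  H: 10
  O: 3
  S: 1
Molecular formula: C4H10O3S.
  M = 4(12.0) + 10(1.007825) + 3(15.994915) + 31.972071
    = 48.000000 + 10.078250 + 47.984745 + 31.972071 = 138.035066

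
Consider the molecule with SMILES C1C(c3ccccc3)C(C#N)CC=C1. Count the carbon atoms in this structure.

13

Atom tally by fragment:
  cyclohexene ring core → C:6 H:10
  (− 2 ring H displaced by substituents)
  + C6H5 → C:6 H:5
  + CN → C:1 N:1
Element totals:
  C: 13
  H: 13
  N: 1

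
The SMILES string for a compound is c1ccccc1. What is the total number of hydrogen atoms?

Atom tally by fragment:
  benzene ring core → C:6 H:6
Element totals:
  C: 6
  H: 6

6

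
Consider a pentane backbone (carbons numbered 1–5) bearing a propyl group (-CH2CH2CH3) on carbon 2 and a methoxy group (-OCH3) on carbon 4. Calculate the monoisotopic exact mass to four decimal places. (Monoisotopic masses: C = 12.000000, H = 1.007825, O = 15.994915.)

144.1514

Atom tally by fragment:
  CH3 → C:1 H:3
  CH(CH2CH2CH3) → C:4 H:8
  CH2 → C:1 H:2
  CH(OCH3) → C:2 H:4 O:1
  CH3 → C:1 H:3
Element totals:
  C: 9
  H: 20
  O: 1
Molecular formula: C9H20O.
  M = 9(12.0) + 20(1.007825) + 15.994915
    = 108.000000 + 20.156500 + 15.994915 = 144.151415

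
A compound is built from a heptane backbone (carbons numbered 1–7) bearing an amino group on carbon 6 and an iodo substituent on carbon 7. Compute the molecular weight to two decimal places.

241.12 g/mol

Atom tally by fragment:
  CH3 → C:1 H:3
  CH2 → C:1 H:2
  CH2 → C:1 H:2
  CH2 → C:1 H:2
  CH2 → C:1 H:2
  CH(NH2) → C:1 H:3 N:1
  CH2I → C:1 H:2 I:1
Element totals:
  C: 7
  H: 16
  I: 1
  N: 1
Molecular formula: C7H16IN.
  M = 7(12.011) + 16(1.008) + 126.904 + 14.007
    = 84.077 + 16.128 + 126.904 + 14.007 = 241.116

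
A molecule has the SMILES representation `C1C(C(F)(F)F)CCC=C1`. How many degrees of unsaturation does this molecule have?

Atom tally by fragment:
  cyclohexene ring core → C:6 H:10
  (− 1 ring H displaced by substituents)
  + CF3 → C:1 F:3
Element totals:
  C: 7
  H: 9
  F: 3
Molecular formula: C7H9F3.
DoU = (2C + 2 + N − H − X) / 2 = (2·7 + 2 + 0 − 9 − 3) / 2 = 2.

2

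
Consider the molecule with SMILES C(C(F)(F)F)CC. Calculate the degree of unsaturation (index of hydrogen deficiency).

Atom tally by fragment:
  F3CCH2 → C:2 H:2 F:3
  CH2 → C:1 H:2
  CH3 → C:1 H:3
Element totals:
  C: 4
  H: 7
  F: 3
Molecular formula: C4H7F3.
DoU = (2C + 2 + N − H − X) / 2 = (2·4 + 2 + 0 − 7 − 3) / 2 = 0.

0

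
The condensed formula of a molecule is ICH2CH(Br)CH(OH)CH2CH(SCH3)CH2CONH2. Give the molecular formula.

C8H15BrINO2S

Element totals:
  C: 8
  H: 15
  Br: 1
  I: 1
  N: 1
  O: 2
  S: 1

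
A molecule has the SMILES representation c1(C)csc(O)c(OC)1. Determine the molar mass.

Atom tally by fragment:
  thiophene ring core → C:4 H:4 S:1
  (− 3 ring H displaced by substituents)
  + CH3 → C:1 H:3
  + OH → O:1 H:1
  + OCH3 → C:1 H:3 O:1
Element totals:
  C: 6
  H: 8
  O: 2
  S: 1
Molecular formula: C6H8O2S.
  M = 6(12.011) + 8(1.008) + 2(15.999) + 32.06
    = 72.066 + 8.064 + 31.998 + 32.060 = 144.188

144.19 g/mol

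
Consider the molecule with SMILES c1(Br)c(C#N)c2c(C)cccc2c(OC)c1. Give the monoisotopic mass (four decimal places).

274.9946

Atom tally by fragment:
  naphthalene ring system core → C:10 H:8
  (− 4 ring H displaced by substituents)
  + Br → Br:1
  + CN → C:1 N:1
  + CH3 → C:1 H:3
  + OCH3 → C:1 H:3 O:1
Element totals:
  C: 13
  H: 10
  Br: 1
  N: 1
  O: 1
Molecular formula: C13H10BrNO.
  M = 13(12.0) + 10(1.007825) + 78.918338 + 14.003074 + 15.994915
    = 156.000000 + 10.078250 + 78.918338 + 14.003074 + 15.994915 = 274.994577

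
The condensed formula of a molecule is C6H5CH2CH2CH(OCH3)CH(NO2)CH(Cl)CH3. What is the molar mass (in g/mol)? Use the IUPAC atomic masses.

271.74 g/mol

Element totals:
  C: 13
  H: 18
  Cl: 1
  N: 1
  O: 3
Molecular formula: C13H18ClNO3.
  M = 13(12.011) + 18(1.008) + 35.45 + 14.007 + 3(15.999)
    = 156.143 + 18.144 + 35.450 + 14.007 + 47.997 = 271.741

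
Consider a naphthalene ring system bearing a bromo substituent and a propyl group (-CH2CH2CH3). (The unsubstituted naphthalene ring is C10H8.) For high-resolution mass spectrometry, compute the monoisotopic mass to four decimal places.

Atom tally by fragment:
  naphthalene ring system core → C:10 H:8
  (− 2 ring H displaced by substituents)
  + Br → Br:1
  + CH2CH2CH3 → C:3 H:7
Element totals:
  C: 13
  H: 13
  Br: 1
Molecular formula: C13H13Br.
  M = 13(12.0) + 13(1.007825) + 78.918338
    = 156.000000 + 13.101725 + 78.918338 = 248.020063

248.0201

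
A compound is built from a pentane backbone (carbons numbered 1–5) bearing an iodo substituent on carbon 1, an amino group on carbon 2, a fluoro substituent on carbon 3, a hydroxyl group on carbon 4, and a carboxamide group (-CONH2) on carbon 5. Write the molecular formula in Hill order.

Atom tally by fragment:
  ICH2 → C:1 H:2 I:1
  CH(NH2) → C:1 H:3 N:1
  CH(F) → C:1 H:1 F:1
  CH(OH) → C:1 H:2 O:1
  CH2CONH2 → C:2 H:4 O:1 N:1
Element totals:
  C: 6
  H: 12
  F: 1
  I: 1
  N: 2
  O: 2

C6H12FIN2O2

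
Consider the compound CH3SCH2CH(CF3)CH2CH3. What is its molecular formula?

C6H11F3S

Element totals:
  C: 6
  H: 11
  F: 3
  S: 1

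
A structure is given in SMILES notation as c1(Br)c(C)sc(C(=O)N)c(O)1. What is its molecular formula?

C6H6BrNO2S

Atom tally by fragment:
  thiophene ring core → C:4 H:4 S:1
  (− 4 ring H displaced by substituents)
  + Br → Br:1
  + CH3 → C:1 H:3
  + CONH2 → C:1 H:2 O:1 N:1
  + OH → O:1 H:1
Element totals:
  C: 6
  H: 6
  Br: 1
  N: 1
  O: 2
  S: 1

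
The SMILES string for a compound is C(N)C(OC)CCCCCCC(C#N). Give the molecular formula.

Atom tally by fragment:
  H2NCH2 → C:1 H:4 N:1
  CH(OCH3) → C:2 H:4 O:1
  CH2 → C:1 H:2
  CH2 → C:1 H:2
  CH2 → C:1 H:2
  CH2 → C:1 H:2
  CH2 → C:1 H:2
  CH2 → C:1 H:2
  CH2CN → C:2 H:2 N:1
Element totals:
  C: 11
  H: 22
  N: 2
  O: 1

C11H22N2O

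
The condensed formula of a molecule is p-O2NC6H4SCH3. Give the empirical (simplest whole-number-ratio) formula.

C7H7NO2S

Atom tally by fragment:
  benzene ring core → C:6 H:6
  (− 2 ring H displaced by substituents)
  + NO2 → N:1 O:2
  + SCH3 → C:1 H:3 S:1
Element totals:
  C: 7
  H: 7
  N: 1
  O: 2
  S: 1
Molecular formula: C7H7NO2S.
gcd of subscripts (7, 7, 1, 2, 1) = 1, so the empirical formula equals the molecular formula.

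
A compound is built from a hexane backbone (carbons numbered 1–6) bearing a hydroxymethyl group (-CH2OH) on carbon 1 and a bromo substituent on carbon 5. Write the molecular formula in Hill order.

Atom tally by fragment:
  HOCH2CH2 → C:2 H:5 O:1
  CH2 → C:1 H:2
  CH2 → C:1 H:2
  CH2 → C:1 H:2
  CH(Br) → C:1 H:1 Br:1
  CH3 → C:1 H:3
Element totals:
  C: 7
  H: 15
  Br: 1
  O: 1

C7H15BrO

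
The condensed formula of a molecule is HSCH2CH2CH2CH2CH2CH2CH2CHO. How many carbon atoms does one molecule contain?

8

Atom tally by fragment:
  HSCH2 → C:1 H:3 S:1
  CH2 → C:1 H:2
  CH2 → C:1 H:2
  CH2 → C:1 H:2
  CH2 → C:1 H:2
  CH2 → C:1 H:2
  CH2CHO → C:2 H:3 O:1
Element totals:
  C: 8
  H: 16
  O: 1
  S: 1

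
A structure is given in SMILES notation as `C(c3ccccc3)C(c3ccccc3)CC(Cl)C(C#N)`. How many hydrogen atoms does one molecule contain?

18

Atom tally by fragment:
  C6H5CH2 → C:7 H:7
  CH(C6H5) → C:7 H:6
  CH2 → C:1 H:2
  CH(Cl) → C:1 H:1 Cl:1
  CH2CN → C:2 H:2 N:1
Element totals:
  C: 18
  H: 18
  Cl: 1
  N: 1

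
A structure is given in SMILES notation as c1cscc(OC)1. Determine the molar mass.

Atom tally by fragment:
  thiophene ring core → C:4 H:4 S:1
  (− 1 ring H displaced by substituents)
  + OCH3 → C:1 H:3 O:1
Element totals:
  C: 5
  H: 6
  O: 1
  S: 1
Molecular formula: C5H6OS.
  M = 5(12.011) + 6(1.008) + 15.999 + 32.06
    = 60.055 + 6.048 + 15.999 + 32.060 = 114.162

114.16 g/mol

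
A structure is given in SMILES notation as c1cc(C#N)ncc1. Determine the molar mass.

104.11 g/mol

Atom tally by fragment:
  pyridine ring core → C:5 H:5 N:1
  (− 1 ring H displaced by substituents)
  + CN → C:1 N:1
Element totals:
  C: 6
  H: 4
  N: 2
Molecular formula: C6H4N2.
  M = 6(12.011) + 4(1.008) + 2(14.007)
    = 72.066 + 4.032 + 28.014 = 104.112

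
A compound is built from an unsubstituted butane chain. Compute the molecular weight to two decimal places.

Atom tally by fragment:
  CH3 → C:1 H:3
  CH2 → C:1 H:2
  CH2 → C:1 H:2
  CH3 → C:1 H:3
Element totals:
  C: 4
  H: 10
Molecular formula: C4H10.
  M = 4(12.011) + 10(1.008)
    = 48.044 + 10.080 = 58.124

58.12 g/mol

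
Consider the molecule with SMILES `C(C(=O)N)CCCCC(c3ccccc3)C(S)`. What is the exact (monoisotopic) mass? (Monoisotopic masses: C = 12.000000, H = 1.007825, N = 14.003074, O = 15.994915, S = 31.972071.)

Atom tally by fragment:
  H2NOCCH2 → C:2 H:4 O:1 N:1
  CH2 → C:1 H:2
  CH2 → C:1 H:2
  CH2 → C:1 H:2
  CH2 → C:1 H:2
  CH(C6H5) → C:7 H:6
  CH2SH → C:1 H:3 S:1
Element totals:
  C: 14
  H: 21
  N: 1
  O: 1
  S: 1
Molecular formula: C14H21NOS.
  M = 14(12.0) + 21(1.007825) + 14.003074 + 15.994915 + 31.972071
    = 168.000000 + 21.164325 + 14.003074 + 15.994915 + 31.972071 = 251.134385

251.1344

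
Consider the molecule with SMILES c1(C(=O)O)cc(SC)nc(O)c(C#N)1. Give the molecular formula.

C8H6N2O3S

Atom tally by fragment:
  pyridine ring core → C:5 H:5 N:1
  (− 4 ring H displaced by substituents)
  + COOH → C:1 H:1 O:2
  + SCH3 → C:1 H:3 S:1
  + OH → O:1 H:1
  + CN → C:1 N:1
Element totals:
  C: 8
  H: 6
  N: 2
  O: 3
  S: 1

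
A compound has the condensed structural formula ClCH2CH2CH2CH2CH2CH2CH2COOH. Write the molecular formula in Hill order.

Atom tally by fragment:
  ClCH2 → C:1 H:2 Cl:1
  CH2 → C:1 H:2
  CH2 → C:1 H:2
  CH2 → C:1 H:2
  CH2 → C:1 H:2
  CH2 → C:1 H:2
  CH2COOH → C:2 H:3 O:2
Element totals:
  C: 8
  H: 15
  Cl: 1
  O: 2

C8H15ClO2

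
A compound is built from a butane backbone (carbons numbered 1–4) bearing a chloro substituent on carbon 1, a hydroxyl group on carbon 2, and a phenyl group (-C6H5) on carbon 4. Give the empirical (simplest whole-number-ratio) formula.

C10H13ClO

Atom tally by fragment:
  ClCH2 → C:1 H:2 Cl:1
  CH(OH) → C:1 H:2 O:1
  CH2 → C:1 H:2
  CH2C6H5 → C:7 H:7
Element totals:
  C: 10
  H: 13
  Cl: 1
  O: 1
Molecular formula: C10H13ClO.
gcd of subscripts (10, 1, 13, 1) = 1, so the empirical formula equals the molecular formula.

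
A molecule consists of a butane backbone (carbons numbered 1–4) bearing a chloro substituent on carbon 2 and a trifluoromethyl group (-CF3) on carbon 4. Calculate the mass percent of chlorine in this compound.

Atom tally by fragment:
  CH3 → C:1 H:3
  CH(Cl) → C:1 H:1 Cl:1
  CH2 → C:1 H:2
  CH2CF3 → C:2 H:2 F:3
Element totals:
  C: 5
  H: 8
  Cl: 1
  F: 3
Molecular formula: C5H8ClF3.
Molar mass = 160.563 g/mol.
Mass from Cl: 1 × 35.45 = 35.450 g/mol.
%Cl = 35.450 / 160.563 × 100 = 22.08%.

22.08%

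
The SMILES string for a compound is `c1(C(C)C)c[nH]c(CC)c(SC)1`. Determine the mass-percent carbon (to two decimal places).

Atom tally by fragment:
  pyrrole ring core → C:4 H:5 N:1
  (− 3 ring H displaced by substituents)
  + CH(CH3)2 → C:3 H:7
  + C2H5 → C:2 H:5
  + SCH3 → C:1 H:3 S:1
Element totals:
  C: 10
  H: 17
  N: 1
  S: 1
Molecular formula: C10H17NS.
Molar mass = 183.313 g/mol.
Mass from C: 10 × 12.011 = 120.110 g/mol.
%C = 120.110 / 183.313 × 100 = 65.52%.

65.52%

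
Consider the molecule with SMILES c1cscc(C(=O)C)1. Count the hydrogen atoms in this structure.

6

Atom tally by fragment:
  thiophene ring core → C:4 H:4 S:1
  (− 1 ring H displaced by substituents)
  + COCH3 → C:2 H:3 O:1
Element totals:
  C: 6
  H: 6
  O: 1
  S: 1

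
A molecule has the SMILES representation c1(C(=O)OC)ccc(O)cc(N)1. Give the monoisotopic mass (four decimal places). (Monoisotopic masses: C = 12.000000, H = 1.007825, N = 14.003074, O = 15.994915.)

Atom tally by fragment:
  benzene ring core → C:6 H:6
  (− 3 ring H displaced by substituents)
  + COOCH3 → C:2 H:3 O:2
  + OH → O:1 H:1
  + NH2 → N:1 H:2
Element totals:
  C: 8
  H: 9
  N: 1
  O: 3
Molecular formula: C8H9NO3.
  M = 8(12.0) + 9(1.007825) + 14.003074 + 3(15.994915)
    = 96.000000 + 9.070425 + 14.003074 + 47.984745 = 167.058244

167.0582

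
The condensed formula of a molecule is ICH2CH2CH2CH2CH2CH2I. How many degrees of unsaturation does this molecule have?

Element totals:
  C: 6
  H: 12
  I: 2
Molecular formula: C6H12I2.
DoU = (2C + 2 + N − H − X) / 2 = (2·6 + 2 + 0 − 12 − 2) / 2 = 0.

0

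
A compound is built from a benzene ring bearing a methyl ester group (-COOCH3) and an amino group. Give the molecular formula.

C8H9NO2

Atom tally by fragment:
  benzene ring core → C:6 H:6
  (− 2 ring H displaced by substituents)
  + COOCH3 → C:2 H:3 O:2
  + NH2 → N:1 H:2
Element totals:
  C: 8
  H: 9
  N: 1
  O: 2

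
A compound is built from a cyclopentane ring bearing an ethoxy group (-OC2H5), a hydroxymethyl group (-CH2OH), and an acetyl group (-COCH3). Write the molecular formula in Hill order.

Atom tally by fragment:
  cyclopentane ring core → C:5 H:10
  (− 3 ring H displaced by substituents)
  + OC2H5 → C:2 H:5 O:1
  + CH2OH → C:1 H:3 O:1
  + COCH3 → C:2 H:3 O:1
Element totals:
  C: 10
  H: 18
  O: 3

C10H18O3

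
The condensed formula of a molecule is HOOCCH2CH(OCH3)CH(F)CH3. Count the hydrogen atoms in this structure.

11

Atom tally by fragment:
  HOOCCH2 → C:2 H:3 O:2
  CH(OCH3) → C:2 H:4 O:1
  CH(F) → C:1 H:1 F:1
  CH3 → C:1 H:3
Element totals:
  C: 6
  H: 11
  F: 1
  O: 3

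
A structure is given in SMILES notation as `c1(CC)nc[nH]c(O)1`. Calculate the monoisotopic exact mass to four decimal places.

112.0637

Atom tally by fragment:
  imidazole ring core → C:3 H:4 N:2
  (− 2 ring H displaced by substituents)
  + C2H5 → C:2 H:5
  + OH → O:1 H:1
Element totals:
  C: 5
  H: 8
  N: 2
  O: 1
Molecular formula: C5H8N2O.
  M = 5(12.0) + 8(1.007825) + 2(14.003074) + 15.994915
    = 60.000000 + 8.062600 + 28.006148 + 15.994915 = 112.063663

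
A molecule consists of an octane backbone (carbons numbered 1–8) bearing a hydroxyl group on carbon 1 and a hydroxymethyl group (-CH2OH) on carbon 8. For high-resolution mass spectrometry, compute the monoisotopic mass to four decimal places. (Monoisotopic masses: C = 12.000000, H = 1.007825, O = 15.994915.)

Atom tally by fragment:
  HOCH2 → C:1 H:3 O:1
  CH2 → C:1 H:2
  CH2 → C:1 H:2
  CH2 → C:1 H:2
  CH2 → C:1 H:2
  CH2 → C:1 H:2
  CH2 → C:1 H:2
  CH2CH2OH → C:2 H:5 O:1
Element totals:
  C: 9
  H: 20
  O: 2
Molecular formula: C9H20O2.
  M = 9(12.0) + 20(1.007825) + 2(15.994915)
    = 108.000000 + 20.156500 + 31.989830 = 160.146330

160.1463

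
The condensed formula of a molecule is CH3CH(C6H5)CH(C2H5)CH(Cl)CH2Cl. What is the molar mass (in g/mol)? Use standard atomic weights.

245.19 g/mol

Element totals:
  C: 13
  H: 18
  Cl: 2
Molecular formula: C13H18Cl2.
  M = 13(12.011) + 18(1.008) + 2(35.45)
    = 156.143 + 18.144 + 70.900 = 245.187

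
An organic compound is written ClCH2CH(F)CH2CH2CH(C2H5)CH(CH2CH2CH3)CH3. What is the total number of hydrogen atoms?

Atom tally by fragment:
  ClCH2 → C:1 H:2 Cl:1
  CH(F) → C:1 H:1 F:1
  CH2 → C:1 H:2
  CH2 → C:1 H:2
  CH(C2H5) → C:3 H:6
  CH(CH2CH2CH3) → C:4 H:8
  CH3 → C:1 H:3
Element totals:
  C: 12
  H: 24
  Cl: 1
  F: 1

24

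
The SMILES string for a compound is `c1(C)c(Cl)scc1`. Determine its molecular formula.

Atom tally by fragment:
  thiophene ring core → C:4 H:4 S:1
  (− 2 ring H displaced by substituents)
  + CH3 → C:1 H:3
  + Cl → Cl:1
Element totals:
  C: 5
  H: 5
  Cl: 1
  S: 1

C5H5ClS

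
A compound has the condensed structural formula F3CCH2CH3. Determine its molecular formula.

C3H5F3

Atom tally by fragment:
  F3CCH2 → C:2 H:2 F:3
  CH3 → C:1 H:3
Element totals:
  C: 3
  H: 5
  F: 3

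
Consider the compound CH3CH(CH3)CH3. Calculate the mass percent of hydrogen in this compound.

Atom tally by fragment:
  CH3 → C:1 H:3
  CH(CH3) → C:2 H:4
  CH3 → C:1 H:3
Element totals:
  C: 4
  H: 10
Molecular formula: C4H10.
Molar mass = 58.124 g/mol.
Mass from H: 10 × 1.008 = 10.080 g/mol.
%H = 10.080 / 58.124 × 100 = 17.34%.

17.34%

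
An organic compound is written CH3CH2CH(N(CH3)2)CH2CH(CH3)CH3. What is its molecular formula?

Atom tally by fragment:
  CH3 → C:1 H:3
  CH2 → C:1 H:2
  CH(N(CH3)2) → C:3 H:7 N:1
  CH2 → C:1 H:2
  CH(CH3) → C:2 H:4
  CH3 → C:1 H:3
Element totals:
  C: 9
  H: 21
  N: 1

C9H21N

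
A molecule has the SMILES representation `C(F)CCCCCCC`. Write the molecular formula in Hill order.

Atom tally by fragment:
  FCH2 → C:1 H:2 F:1
  CH2 → C:1 H:2
  CH2 → C:1 H:2
  CH2 → C:1 H:2
  CH2 → C:1 H:2
  CH2 → C:1 H:2
  CH2 → C:1 H:2
  CH3 → C:1 H:3
Element totals:
  C: 8
  H: 17
  F: 1

C8H17F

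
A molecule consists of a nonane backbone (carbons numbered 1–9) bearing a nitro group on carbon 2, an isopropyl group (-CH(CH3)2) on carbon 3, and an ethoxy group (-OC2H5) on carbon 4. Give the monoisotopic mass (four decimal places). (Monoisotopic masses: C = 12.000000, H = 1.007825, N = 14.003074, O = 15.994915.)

Atom tally by fragment:
  CH3 → C:1 H:3
  CH(NO2) → C:1 H:1 N:1 O:2
  CH(CH(CH3)2) → C:4 H:8
  CH(OC2H5) → C:3 H:6 O:1
  CH2 → C:1 H:2
  CH2 → C:1 H:2
  CH2 → C:1 H:2
  CH2 → C:1 H:2
  CH3 → C:1 H:3
Element totals:
  C: 14
  H: 29
  N: 1
  O: 3
Molecular formula: C14H29NO3.
  M = 14(12.0) + 29(1.007825) + 14.003074 + 3(15.994915)
    = 168.000000 + 29.226925 + 14.003074 + 47.984745 = 259.214744

259.2147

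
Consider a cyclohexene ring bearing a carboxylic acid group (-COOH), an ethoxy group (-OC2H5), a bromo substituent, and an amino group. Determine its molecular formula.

C9H14BrNO3

Atom tally by fragment:
  cyclohexene ring core → C:6 H:10
  (− 4 ring H displaced by substituents)
  + COOH → C:1 H:1 O:2
  + OC2H5 → C:2 H:5 O:1
  + Br → Br:1
  + NH2 → N:1 H:2
Element totals:
  C: 9
  H: 14
  Br: 1
  N: 1
  O: 3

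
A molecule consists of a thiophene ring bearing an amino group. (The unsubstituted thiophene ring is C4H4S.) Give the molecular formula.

C4H5NS

Atom tally by fragment:
  thiophene ring core → C:4 H:4 S:1
  (− 1 ring H displaced by substituents)
  + NH2 → N:1 H:2
Element totals:
  C: 4
  H: 5
  N: 1
  S: 1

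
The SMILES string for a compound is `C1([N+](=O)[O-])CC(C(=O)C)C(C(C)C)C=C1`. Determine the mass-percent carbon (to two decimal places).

Atom tally by fragment:
  cyclohexene ring core → C:6 H:10
  (− 3 ring H displaced by substituents)
  + NO2 → N:1 O:2
  + COCH3 → C:2 H:3 O:1
  + CH(CH3)2 → C:3 H:7
Element totals:
  C: 11
  H: 17
  N: 1
  O: 3
Molecular formula: C11H17NO3.
Molar mass = 211.261 g/mol.
Mass from C: 11 × 12.011 = 132.121 g/mol.
%C = 132.121 / 211.261 × 100 = 62.54%.

62.54%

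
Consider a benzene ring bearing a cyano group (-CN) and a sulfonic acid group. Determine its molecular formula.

Atom tally by fragment:
  benzene ring core → C:6 H:6
  (− 2 ring H displaced by substituents)
  + CN → C:1 N:1
  + SO3H → S:1 O:3 H:1
Element totals:
  C: 7
  H: 5
  N: 1
  O: 3
  S: 1

C7H5NO3S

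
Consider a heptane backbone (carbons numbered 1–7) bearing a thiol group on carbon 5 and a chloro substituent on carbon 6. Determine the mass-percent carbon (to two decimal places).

Atom tally by fragment:
  CH3 → C:1 H:3
  CH2 → C:1 H:2
  CH2 → C:1 H:2
  CH2 → C:1 H:2
  CH(SH) → C:1 H:2 S:1
  CH(Cl) → C:1 H:1 Cl:1
  CH3 → C:1 H:3
Element totals:
  C: 7
  H: 15
  Cl: 1
  S: 1
Molecular formula: C7H15ClS.
Molar mass = 166.707 g/mol.
Mass from C: 7 × 12.011 = 84.077 g/mol.
%C = 84.077 / 166.707 × 100 = 50.43%.

50.43%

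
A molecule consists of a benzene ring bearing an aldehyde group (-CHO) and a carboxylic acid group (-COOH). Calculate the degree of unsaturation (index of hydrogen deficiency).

6

Atom tally by fragment:
  benzene ring core → C:6 H:6
  (− 2 ring H displaced by substituents)
  + CHO → C:1 H:1 O:1
  + COOH → C:1 H:1 O:2
Element totals:
  C: 8
  H: 6
  O: 3
Molecular formula: C8H6O3.
DoU = (2C + 2 + N − H − X) / 2 = (2·8 + 2 + 0 − 6 − 0) / 2 = 6.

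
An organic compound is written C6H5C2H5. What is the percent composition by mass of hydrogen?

9.49%

Element totals:
  C: 8
  H: 10
Molecular formula: C8H10.
Molar mass = 106.168 g/mol.
Mass from H: 10 × 1.008 = 10.080 g/mol.
%H = 10.080 / 106.168 × 100 = 9.49%.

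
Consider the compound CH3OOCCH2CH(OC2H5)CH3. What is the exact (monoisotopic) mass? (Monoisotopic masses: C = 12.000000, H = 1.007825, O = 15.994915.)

Atom tally by fragment:
  CH3OOCCH2 → C:3 H:5 O:2
  CH(OC2H5) → C:3 H:6 O:1
  CH3 → C:1 H:3
Element totals:
  C: 7
  H: 14
  O: 3
Molecular formula: C7H14O3.
  M = 7(12.0) + 14(1.007825) + 3(15.994915)
    = 84.000000 + 14.109550 + 47.984745 = 146.094295

146.0943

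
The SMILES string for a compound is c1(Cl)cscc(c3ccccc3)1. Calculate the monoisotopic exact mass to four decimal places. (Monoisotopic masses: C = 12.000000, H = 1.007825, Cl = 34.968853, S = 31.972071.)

Atom tally by fragment:
  thiophene ring core → C:4 H:4 S:1
  (− 2 ring H displaced by substituents)
  + Cl → Cl:1
  + C6H5 → C:6 H:5
Element totals:
  C: 10
  H: 7
  Cl: 1
  S: 1
Molecular formula: C10H7ClS.
  M = 10(12.0) + 7(1.007825) + 34.968853 + 31.972071
    = 120.000000 + 7.054775 + 34.968853 + 31.972071 = 193.995699

193.9957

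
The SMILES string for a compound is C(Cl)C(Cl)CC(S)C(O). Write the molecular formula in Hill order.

C5H10Cl2OS

Atom tally by fragment:
  ClCH2 → C:1 H:2 Cl:1
  CH(Cl) → C:1 H:1 Cl:1
  CH2 → C:1 H:2
  CH(SH) → C:1 H:2 S:1
  CH2OH → C:1 H:3 O:1
Element totals:
  C: 5
  H: 10
  Cl: 2
  O: 1
  S: 1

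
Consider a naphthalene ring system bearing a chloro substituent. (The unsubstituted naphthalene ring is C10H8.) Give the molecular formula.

C10H7Cl

Atom tally by fragment:
  naphthalene ring system core → C:10 H:8
  (− 1 ring H displaced by substituents)
  + Cl → Cl:1
Element totals:
  C: 10
  H: 7
  Cl: 1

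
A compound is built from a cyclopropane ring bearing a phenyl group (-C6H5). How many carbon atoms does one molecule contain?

9

Atom tally by fragment:
  cyclopropane ring core → C:3 H:6
  (− 1 ring H displaced by substituents)
  + C6H5 → C:6 H:5
Element totals:
  C: 9
  H: 10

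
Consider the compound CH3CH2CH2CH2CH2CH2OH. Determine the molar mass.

Atom tally by fragment:
  CH3 → C:1 H:3
  CH2 → C:1 H:2
  CH2 → C:1 H:2
  CH2 → C:1 H:2
  CH2 → C:1 H:2
  CH2OH → C:1 H:3 O:1
Element totals:
  C: 6
  H: 14
  O: 1
Molecular formula: C6H14O.
  M = 6(12.011) + 14(1.008) + 15.999
    = 72.066 + 14.112 + 15.999 = 102.177

102.18 g/mol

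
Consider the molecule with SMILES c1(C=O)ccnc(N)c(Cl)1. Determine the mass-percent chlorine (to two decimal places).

Atom tally by fragment:
  pyridine ring core → C:5 H:5 N:1
  (− 3 ring H displaced by substituents)
  + CHO → C:1 H:1 O:1
  + NH2 → N:1 H:2
  + Cl → Cl:1
Element totals:
  C: 6
  H: 5
  Cl: 1
  N: 2
  O: 1
Molecular formula: C6H5ClN2O.
Molar mass = 156.569 g/mol.
Mass from Cl: 1 × 35.45 = 35.450 g/mol.
%Cl = 35.450 / 156.569 × 100 = 22.64%.

22.64%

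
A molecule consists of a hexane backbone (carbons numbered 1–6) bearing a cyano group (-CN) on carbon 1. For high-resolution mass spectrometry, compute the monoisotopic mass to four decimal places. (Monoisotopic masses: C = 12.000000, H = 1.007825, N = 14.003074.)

111.1048

Atom tally by fragment:
  NCCH2 → C:2 H:2 N:1
  CH2 → C:1 H:2
  CH2 → C:1 H:2
  CH2 → C:1 H:2
  CH2 → C:1 H:2
  CH3 → C:1 H:3
Element totals:
  C: 7
  H: 13
  N: 1
Molecular formula: C7H13N.
  M = 7(12.0) + 13(1.007825) + 14.003074
    = 84.000000 + 13.101725 + 14.003074 = 111.104799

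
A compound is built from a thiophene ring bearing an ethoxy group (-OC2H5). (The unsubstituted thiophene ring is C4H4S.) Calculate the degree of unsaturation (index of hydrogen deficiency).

Atom tally by fragment:
  thiophene ring core → C:4 H:4 S:1
  (− 1 ring H displaced by substituents)
  + OC2H5 → C:2 H:5 O:1
Element totals:
  C: 6
  H: 8
  O: 1
  S: 1
Molecular formula: C6H8OS.
DoU = (2C + 2 + N − H − X) / 2 = (2·6 + 2 + 0 − 8 − 0) / 2 = 3.

3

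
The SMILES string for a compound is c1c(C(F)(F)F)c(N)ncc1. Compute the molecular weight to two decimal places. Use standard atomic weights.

162.11 g/mol

Atom tally by fragment:
  pyridine ring core → C:5 H:5 N:1
  (− 2 ring H displaced by substituents)
  + CF3 → C:1 F:3
  + NH2 → N:1 H:2
Element totals:
  C: 6
  H: 5
  F: 3
  N: 2
Molecular formula: C6H5F3N2.
  M = 6(12.011) + 5(1.008) + 3(18.998) + 2(14.007)
    = 72.066 + 5.040 + 56.994 + 28.014 = 162.114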